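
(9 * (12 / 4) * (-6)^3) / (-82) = 71.12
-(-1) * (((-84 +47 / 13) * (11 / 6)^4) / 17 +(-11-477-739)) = -366732277 / 286416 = -1280.42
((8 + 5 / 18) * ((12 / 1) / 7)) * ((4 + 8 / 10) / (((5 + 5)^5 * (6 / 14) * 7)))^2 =149 / 41015625000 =0.00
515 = 515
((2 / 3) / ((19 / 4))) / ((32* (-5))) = -1 / 1140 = -0.00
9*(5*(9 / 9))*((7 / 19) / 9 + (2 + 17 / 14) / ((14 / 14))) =38965 / 266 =146.48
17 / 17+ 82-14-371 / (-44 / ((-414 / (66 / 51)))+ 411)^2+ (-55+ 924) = 1963426371561431 / 2093209984849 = 938.00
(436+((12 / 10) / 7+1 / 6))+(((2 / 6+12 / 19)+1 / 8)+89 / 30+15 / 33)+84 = 92142529 / 175560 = 524.85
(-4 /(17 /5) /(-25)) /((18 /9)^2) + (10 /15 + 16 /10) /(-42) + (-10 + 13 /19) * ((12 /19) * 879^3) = -7724682050296366 /1933155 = -3995893785.18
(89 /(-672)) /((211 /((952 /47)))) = -1513 /119004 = -0.01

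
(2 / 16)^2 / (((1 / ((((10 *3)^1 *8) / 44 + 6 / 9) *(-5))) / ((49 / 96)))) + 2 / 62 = -665719 / 3142656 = -0.21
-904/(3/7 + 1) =-632.80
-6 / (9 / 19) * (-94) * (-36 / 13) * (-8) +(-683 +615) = 342028 / 13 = 26309.85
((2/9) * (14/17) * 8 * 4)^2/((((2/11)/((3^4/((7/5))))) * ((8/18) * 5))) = 1419264/289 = 4910.95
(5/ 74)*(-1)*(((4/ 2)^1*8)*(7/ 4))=-1.89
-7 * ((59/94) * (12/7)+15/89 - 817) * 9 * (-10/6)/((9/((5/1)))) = -47585.74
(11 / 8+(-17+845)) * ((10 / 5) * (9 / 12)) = 19905 / 16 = 1244.06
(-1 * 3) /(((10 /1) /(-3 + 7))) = -6 /5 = -1.20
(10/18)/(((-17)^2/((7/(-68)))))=-35/176868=-0.00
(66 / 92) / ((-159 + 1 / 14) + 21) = -231 / 44413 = -0.01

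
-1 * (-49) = 49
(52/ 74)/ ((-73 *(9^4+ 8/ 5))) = -130/ 88627913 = -0.00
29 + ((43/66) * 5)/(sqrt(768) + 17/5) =43000 * sqrt(3)/624063 + 36177379/1248126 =29.10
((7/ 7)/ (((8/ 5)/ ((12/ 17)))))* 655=9825/ 34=288.97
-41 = -41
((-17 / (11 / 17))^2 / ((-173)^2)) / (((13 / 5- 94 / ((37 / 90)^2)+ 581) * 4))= 571701245 / 2719562273912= 0.00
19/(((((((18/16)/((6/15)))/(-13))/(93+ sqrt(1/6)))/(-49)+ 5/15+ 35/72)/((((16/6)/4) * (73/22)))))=8587804680 * sqrt(6)/1612741158469859+ 82714664866255968/1612741158469859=51.29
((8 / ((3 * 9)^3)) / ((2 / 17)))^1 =68 / 19683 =0.00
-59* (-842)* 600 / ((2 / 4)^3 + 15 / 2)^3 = 67235.06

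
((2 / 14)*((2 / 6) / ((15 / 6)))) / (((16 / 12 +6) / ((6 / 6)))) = 1 / 385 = 0.00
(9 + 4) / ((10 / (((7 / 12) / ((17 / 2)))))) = 91 / 1020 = 0.09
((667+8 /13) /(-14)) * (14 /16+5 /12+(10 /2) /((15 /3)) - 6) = 257477 /1456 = 176.84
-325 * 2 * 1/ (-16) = 325/ 8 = 40.62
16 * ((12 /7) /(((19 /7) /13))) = 2496 /19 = 131.37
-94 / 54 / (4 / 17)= -799 / 108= -7.40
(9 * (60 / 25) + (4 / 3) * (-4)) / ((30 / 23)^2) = 32269 / 3375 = 9.56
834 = 834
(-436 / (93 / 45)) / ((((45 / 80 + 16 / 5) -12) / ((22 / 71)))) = 11510400 / 1450459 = 7.94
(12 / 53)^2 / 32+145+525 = 3764069 / 5618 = 670.00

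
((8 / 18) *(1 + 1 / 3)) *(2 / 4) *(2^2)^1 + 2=86 / 27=3.19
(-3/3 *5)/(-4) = 5/4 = 1.25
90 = 90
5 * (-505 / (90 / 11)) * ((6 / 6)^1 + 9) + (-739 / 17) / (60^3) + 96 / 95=-3085.10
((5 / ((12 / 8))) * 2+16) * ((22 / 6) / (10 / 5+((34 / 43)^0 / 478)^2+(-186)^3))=-170906032 / 13232350632015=-0.00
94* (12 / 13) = 1128 / 13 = 86.77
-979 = -979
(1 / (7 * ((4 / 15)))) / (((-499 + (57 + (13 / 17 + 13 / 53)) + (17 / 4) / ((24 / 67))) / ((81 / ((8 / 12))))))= -39409740 / 259823431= -0.15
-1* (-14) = 14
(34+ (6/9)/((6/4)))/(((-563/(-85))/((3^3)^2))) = 2134350/563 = 3791.03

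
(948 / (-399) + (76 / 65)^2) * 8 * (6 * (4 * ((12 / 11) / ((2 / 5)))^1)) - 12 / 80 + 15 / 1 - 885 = -6915077877 / 4944940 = -1398.41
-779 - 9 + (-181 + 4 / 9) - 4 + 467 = -4550 / 9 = -505.56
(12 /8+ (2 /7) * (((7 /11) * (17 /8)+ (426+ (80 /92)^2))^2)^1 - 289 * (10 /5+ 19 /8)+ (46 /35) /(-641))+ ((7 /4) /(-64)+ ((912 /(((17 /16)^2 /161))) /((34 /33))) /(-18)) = 42124558386456329350187 /955453416478964480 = 44088.55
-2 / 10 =-1 / 5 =-0.20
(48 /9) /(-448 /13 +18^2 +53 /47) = 9776 /532791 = 0.02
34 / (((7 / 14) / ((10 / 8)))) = 85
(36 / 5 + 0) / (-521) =-36 / 2605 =-0.01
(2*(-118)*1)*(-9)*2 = 4248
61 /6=10.17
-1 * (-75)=75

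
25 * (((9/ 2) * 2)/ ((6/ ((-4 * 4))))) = -600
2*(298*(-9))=-5364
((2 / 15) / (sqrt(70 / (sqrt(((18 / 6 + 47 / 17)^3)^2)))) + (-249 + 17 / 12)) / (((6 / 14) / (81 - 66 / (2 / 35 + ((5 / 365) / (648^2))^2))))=4663781583433036417521 / 7516847348416652 - 307674584433818625996 * sqrt(595) / 13577305523077577675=619891.07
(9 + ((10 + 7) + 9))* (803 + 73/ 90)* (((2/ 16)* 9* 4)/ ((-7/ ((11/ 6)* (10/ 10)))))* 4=-795773/ 6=-132628.83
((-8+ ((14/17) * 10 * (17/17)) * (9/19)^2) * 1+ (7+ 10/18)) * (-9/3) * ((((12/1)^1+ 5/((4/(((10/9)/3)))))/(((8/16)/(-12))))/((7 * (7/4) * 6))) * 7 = 417324608/3479679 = 119.93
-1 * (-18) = 18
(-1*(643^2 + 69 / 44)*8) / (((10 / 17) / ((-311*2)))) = 38472071510 / 11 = 3497461046.36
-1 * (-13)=13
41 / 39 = 1.05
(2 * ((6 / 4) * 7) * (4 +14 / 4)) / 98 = 45 / 28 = 1.61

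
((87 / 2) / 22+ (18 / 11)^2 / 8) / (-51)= -373 / 8228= -0.05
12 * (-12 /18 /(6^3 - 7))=-8 /209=-0.04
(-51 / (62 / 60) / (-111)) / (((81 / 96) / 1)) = 5440 / 10323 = 0.53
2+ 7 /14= 5 /2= 2.50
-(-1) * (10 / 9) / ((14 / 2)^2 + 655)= 5 / 3168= 0.00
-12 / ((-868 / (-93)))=-9 / 7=-1.29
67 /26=2.58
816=816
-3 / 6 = -1 / 2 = -0.50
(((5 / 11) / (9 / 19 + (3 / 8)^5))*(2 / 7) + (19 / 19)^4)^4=735964567737209821505799647281 / 282955673932809345091804393521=2.60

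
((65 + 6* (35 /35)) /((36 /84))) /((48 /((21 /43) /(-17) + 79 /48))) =28200277 /5052672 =5.58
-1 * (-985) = 985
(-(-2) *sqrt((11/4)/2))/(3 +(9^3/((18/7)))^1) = sqrt(22)/573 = 0.01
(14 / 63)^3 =8 / 729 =0.01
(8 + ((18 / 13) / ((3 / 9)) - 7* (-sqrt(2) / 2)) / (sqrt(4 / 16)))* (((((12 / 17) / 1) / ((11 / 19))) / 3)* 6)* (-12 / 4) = -290016 / 2431 - 9576* sqrt(2) / 187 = -191.72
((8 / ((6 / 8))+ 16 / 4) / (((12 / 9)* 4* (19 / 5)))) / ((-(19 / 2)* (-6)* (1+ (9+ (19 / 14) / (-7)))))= 2695 / 2081526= 0.00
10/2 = 5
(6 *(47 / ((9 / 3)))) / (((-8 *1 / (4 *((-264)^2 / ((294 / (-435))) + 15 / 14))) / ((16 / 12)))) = 316648870 / 49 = 6462221.84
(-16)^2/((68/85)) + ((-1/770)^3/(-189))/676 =320.00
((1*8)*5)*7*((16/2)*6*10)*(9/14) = 86400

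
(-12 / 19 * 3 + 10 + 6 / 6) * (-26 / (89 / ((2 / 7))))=-8996 / 11837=-0.76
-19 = -19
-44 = -44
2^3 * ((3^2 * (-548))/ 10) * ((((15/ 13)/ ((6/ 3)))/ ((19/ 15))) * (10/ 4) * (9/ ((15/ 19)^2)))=-843372/ 13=-64874.77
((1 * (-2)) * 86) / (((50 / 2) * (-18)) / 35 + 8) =602 / 17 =35.41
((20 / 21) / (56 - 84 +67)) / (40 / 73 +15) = 292 / 185913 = 0.00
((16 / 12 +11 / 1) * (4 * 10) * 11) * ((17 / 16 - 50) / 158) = -531135 / 316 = -1680.81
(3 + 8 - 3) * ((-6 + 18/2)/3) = 8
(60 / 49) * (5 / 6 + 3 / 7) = 530 / 343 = 1.55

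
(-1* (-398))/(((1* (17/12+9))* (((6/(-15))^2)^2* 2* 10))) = 74.62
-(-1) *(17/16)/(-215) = -17/3440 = -0.00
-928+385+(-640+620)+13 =-550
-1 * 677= -677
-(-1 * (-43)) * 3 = -129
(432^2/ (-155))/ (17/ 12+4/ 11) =-24634368/ 36425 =-676.30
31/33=0.94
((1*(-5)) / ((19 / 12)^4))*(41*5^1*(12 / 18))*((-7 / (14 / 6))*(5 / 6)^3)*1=24600000 / 130321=188.76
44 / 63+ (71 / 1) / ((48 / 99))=148313 / 1008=147.14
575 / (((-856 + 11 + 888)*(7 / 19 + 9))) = 1.43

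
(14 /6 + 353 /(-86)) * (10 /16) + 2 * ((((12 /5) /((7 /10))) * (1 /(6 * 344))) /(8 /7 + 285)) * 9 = -4576423 /4134192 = -1.11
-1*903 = -903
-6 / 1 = -6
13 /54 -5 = -257 /54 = -4.76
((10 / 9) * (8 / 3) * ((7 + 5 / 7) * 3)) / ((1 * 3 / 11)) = 1760 / 7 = 251.43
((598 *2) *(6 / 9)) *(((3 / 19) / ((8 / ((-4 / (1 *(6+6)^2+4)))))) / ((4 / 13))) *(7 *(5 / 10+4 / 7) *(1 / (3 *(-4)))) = 19435 / 22496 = 0.86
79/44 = 1.80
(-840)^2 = 705600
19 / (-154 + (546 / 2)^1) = 19 / 119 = 0.16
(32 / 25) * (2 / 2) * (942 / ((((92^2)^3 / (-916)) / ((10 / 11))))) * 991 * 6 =-320664807 / 32567895580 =-0.01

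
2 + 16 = 18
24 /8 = 3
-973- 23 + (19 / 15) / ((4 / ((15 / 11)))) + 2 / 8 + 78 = -20181 / 22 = -917.32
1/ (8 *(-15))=-1/ 120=-0.01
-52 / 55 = -0.95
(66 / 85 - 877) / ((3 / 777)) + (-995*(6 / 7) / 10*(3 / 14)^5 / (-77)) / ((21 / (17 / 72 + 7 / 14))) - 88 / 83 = -25991461039823498193 / 114528609690880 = -226942.95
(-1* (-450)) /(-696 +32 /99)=-22275 /34436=-0.65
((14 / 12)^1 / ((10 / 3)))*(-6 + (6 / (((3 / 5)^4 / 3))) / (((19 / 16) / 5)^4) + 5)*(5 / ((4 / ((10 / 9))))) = 1791958948885 / 84448008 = 21219.67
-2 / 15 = -0.13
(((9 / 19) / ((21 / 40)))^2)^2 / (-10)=-20736000 / 312900721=-0.07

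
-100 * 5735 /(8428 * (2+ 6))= -143375 /16856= -8.51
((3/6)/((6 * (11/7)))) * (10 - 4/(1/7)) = -21/22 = -0.95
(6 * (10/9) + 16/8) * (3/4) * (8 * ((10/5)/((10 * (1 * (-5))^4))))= 52/3125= 0.02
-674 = -674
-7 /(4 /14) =-49 /2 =-24.50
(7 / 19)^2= 49 / 361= 0.14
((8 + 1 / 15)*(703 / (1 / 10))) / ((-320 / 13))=-1105819 / 480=-2303.79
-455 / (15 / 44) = -4004 / 3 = -1334.67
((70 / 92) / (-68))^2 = 1225 / 9784384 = 0.00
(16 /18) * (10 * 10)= 800 /9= 88.89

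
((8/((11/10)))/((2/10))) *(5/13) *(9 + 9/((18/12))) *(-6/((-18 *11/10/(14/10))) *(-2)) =-280000/1573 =-178.00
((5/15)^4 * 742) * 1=742/81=9.16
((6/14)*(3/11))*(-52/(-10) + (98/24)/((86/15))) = 91521/132440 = 0.69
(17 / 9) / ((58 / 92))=782 / 261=3.00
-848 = -848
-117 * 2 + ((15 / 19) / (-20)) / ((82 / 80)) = -182316 / 779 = -234.04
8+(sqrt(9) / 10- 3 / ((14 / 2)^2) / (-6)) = 2036 / 245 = 8.31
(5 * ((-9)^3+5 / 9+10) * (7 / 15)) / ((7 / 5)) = -32330 / 27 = -1197.41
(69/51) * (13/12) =299/204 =1.47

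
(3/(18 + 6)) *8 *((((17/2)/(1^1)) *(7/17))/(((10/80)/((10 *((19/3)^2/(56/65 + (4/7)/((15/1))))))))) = 11497850/921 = 12484.09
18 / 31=0.58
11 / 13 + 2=37 / 13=2.85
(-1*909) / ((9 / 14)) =-1414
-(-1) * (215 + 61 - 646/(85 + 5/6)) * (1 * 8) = 1106112/515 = 2147.79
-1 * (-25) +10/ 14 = 180/ 7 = 25.71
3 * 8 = 24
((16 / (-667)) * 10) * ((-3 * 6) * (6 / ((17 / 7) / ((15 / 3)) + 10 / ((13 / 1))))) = 7862400 / 380857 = 20.64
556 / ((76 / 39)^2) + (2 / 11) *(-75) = 2109009 / 15884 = 132.78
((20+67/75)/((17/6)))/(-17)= -3134/7225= -0.43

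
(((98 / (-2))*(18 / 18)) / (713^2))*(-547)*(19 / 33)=509257 / 16776177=0.03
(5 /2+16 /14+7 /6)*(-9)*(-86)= 26058 /7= 3722.57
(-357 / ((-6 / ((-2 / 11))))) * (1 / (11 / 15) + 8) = -12257 / 121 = -101.30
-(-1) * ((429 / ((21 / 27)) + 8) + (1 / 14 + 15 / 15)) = 7849 / 14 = 560.64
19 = 19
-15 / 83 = -0.18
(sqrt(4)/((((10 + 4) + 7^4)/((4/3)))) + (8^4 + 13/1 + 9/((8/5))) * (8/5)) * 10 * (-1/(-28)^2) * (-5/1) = 419.86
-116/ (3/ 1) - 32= -212/ 3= -70.67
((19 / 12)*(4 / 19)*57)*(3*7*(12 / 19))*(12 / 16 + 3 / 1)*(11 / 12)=3465 / 4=866.25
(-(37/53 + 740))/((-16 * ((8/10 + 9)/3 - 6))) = -588855/34768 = -16.94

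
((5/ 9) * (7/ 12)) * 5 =175/ 108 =1.62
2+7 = 9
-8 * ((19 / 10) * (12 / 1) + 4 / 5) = -944 / 5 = -188.80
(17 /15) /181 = 17 /2715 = 0.01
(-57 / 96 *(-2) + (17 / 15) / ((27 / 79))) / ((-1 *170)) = -29183 / 1101600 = -0.03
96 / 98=48 / 49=0.98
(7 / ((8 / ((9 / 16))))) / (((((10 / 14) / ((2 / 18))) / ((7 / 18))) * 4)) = 343 / 46080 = 0.01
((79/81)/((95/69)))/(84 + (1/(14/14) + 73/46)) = 83582/10216395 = 0.01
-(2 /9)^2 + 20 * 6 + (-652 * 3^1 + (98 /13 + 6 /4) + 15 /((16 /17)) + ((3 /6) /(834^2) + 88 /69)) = -13549894327445 /7486964784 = -1809.80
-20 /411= -0.05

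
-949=-949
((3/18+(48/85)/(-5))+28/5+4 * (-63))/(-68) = 628183/173400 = 3.62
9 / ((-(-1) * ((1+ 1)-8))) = -3 / 2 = -1.50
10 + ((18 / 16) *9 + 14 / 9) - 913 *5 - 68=-4611.32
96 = 96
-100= -100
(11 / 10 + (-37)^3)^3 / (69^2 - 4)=-129953273081796359 / 4757000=-27318325222.16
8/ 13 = 0.62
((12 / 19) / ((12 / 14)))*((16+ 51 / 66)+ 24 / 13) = 13.72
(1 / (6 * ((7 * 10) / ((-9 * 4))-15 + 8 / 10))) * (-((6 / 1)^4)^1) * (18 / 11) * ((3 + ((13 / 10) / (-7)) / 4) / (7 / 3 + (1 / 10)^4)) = 217037880000 / 7832005643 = 27.71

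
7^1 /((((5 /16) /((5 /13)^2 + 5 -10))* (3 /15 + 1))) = -45920 /507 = -90.57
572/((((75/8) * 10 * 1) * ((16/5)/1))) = 143/75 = 1.91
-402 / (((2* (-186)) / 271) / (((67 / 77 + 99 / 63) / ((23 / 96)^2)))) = 15729481728 / 1262723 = 12456.80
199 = 199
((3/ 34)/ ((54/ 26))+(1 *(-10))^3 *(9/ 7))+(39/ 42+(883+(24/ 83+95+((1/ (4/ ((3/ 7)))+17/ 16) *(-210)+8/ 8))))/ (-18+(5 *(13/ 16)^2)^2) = -114988541176505/ 82781250678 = -1389.07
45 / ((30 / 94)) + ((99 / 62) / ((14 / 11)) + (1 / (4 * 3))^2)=4445389 / 31248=142.26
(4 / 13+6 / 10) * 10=118 / 13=9.08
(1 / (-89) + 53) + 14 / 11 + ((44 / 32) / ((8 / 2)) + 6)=1898641 / 31328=60.61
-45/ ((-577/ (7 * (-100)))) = -31500/ 577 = -54.59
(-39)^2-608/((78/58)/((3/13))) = 239417/169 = 1416.67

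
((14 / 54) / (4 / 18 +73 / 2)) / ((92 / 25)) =175 / 91218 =0.00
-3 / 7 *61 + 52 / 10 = -733 / 35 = -20.94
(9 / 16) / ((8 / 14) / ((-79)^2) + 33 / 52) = 5111379 / 5767516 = 0.89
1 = 1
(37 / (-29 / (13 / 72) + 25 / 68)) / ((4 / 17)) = -139009 / 141659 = -0.98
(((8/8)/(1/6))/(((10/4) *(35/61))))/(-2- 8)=-0.42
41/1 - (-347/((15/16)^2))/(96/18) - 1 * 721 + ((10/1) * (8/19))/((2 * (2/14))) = -842512/1425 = -591.24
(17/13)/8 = 17/104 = 0.16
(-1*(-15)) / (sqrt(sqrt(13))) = 15*13^(3 / 4) / 13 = 7.90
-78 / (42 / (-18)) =234 / 7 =33.43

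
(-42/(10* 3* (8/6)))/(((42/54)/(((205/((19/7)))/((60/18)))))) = -23247/760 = -30.59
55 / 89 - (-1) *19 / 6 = 3.78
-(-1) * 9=9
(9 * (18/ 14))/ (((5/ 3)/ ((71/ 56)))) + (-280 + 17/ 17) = -270.20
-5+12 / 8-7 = -21 / 2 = -10.50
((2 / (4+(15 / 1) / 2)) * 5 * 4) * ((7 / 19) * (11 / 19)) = 6160 / 8303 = 0.74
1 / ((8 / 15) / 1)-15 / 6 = -5 / 8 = -0.62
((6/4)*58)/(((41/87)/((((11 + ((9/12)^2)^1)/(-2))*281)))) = -393474465/1312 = -299904.32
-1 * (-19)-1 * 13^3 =-2178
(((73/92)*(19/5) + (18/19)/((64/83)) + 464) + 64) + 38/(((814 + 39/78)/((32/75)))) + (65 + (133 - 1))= 1245943602203/1708495200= 729.26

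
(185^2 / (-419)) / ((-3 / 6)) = 68450 / 419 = 163.37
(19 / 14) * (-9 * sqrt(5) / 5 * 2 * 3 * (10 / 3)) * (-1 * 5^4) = 213750 * sqrt(5) / 7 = 68279.93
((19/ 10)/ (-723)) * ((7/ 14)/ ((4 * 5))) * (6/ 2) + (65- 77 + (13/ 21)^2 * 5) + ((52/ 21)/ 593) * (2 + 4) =-253587000347/ 25209853200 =-10.06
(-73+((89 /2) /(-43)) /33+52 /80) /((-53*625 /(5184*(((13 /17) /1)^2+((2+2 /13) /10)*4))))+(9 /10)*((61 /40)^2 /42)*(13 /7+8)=311503507511640291 /18460109668000000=16.87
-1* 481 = -481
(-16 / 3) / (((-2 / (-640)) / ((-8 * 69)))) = 942080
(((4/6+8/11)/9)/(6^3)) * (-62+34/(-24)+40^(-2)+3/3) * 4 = -6890731/38491200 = -0.18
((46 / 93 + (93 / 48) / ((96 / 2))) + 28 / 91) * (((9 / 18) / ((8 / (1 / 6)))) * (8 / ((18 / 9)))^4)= 260813 / 116064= 2.25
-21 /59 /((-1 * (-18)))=-7 /354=-0.02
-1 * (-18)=18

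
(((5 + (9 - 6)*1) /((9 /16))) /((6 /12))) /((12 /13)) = 832 /27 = 30.81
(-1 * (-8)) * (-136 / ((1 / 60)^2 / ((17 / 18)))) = -3699200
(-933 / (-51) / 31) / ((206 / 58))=9019 / 54281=0.17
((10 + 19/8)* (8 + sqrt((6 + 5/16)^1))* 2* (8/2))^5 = 59791797115273179* sqrt(101)/1024 + 20292425392676679/32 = 1220954821032660.18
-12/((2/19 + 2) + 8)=-19/16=-1.19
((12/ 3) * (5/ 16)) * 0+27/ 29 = 27/ 29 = 0.93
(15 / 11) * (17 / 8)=2.90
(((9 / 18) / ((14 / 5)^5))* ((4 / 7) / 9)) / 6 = 3125 / 101648736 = 0.00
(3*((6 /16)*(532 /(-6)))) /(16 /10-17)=285 /44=6.48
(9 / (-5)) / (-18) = 1 / 10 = 0.10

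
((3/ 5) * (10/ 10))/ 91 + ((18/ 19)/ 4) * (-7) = -28551/ 17290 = -1.65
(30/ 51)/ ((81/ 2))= 20/ 1377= 0.01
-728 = -728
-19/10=-1.90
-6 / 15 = -0.40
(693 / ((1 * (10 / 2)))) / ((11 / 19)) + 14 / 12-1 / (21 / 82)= 49699 / 210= 236.66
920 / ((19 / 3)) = 2760 / 19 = 145.26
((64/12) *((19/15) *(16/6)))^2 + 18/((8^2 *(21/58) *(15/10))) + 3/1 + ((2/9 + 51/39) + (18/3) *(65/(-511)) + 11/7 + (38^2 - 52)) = 1668219359081/968549400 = 1722.39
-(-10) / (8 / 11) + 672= 2743 / 4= 685.75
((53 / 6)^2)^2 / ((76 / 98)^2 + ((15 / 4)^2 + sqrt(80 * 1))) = 10672293187768849 / 16141391458641 - 2911171376593984 * sqrt(5) / 16141391458641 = 257.89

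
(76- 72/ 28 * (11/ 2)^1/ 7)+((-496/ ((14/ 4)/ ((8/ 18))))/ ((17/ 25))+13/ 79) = -10944764/ 592263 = -18.48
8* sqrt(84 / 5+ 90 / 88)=4* sqrt(215655) / 55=33.77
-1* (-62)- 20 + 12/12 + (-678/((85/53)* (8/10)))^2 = 322862797/1156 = 279293.08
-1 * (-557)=557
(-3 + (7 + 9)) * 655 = 8515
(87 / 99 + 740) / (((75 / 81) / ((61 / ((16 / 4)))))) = 13422501 / 1100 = 12202.27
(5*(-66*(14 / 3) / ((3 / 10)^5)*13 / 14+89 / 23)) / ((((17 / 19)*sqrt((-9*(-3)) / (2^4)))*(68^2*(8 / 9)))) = -62488945435*sqrt(3) / 878680224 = -123.18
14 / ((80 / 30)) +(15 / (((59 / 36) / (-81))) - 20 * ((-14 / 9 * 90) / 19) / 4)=-3135499 / 4484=-699.26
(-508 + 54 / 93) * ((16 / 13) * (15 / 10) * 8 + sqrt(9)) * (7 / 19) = -1956570 / 589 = -3321.85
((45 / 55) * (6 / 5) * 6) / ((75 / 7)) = 756 / 1375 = 0.55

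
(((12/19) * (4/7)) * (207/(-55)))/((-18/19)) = 552/385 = 1.43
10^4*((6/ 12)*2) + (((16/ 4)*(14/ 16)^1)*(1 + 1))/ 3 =30007/ 3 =10002.33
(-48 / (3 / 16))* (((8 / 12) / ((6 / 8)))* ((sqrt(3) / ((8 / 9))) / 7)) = -256* sqrt(3) / 7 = -63.34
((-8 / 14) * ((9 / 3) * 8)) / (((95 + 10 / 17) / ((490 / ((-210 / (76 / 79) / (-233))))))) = -75.04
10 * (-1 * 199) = -1990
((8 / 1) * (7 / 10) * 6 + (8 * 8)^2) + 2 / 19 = 392322 / 95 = 4129.71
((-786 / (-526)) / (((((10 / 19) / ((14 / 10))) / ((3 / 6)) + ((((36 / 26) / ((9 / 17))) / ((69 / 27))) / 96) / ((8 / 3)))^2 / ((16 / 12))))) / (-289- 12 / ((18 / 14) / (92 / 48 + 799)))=-0.00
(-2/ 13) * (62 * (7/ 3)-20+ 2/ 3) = -752/ 39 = -19.28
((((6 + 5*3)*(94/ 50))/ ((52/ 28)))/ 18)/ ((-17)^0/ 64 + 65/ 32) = 73696/ 127725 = 0.58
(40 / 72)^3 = 125 / 729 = 0.17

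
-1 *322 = -322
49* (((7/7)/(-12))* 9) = -147/4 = -36.75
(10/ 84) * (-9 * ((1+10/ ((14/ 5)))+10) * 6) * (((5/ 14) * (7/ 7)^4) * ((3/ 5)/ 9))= -765/ 343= -2.23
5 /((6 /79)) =395 /6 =65.83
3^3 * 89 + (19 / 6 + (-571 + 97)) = 1932.17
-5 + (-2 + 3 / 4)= -6.25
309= 309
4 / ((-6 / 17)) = -34 / 3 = -11.33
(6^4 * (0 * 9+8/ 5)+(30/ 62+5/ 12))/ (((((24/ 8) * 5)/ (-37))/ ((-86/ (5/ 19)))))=116640742759/ 69750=1672268.71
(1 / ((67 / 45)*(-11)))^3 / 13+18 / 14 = 46836281826 / 36428715323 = 1.29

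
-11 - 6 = -17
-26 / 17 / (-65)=2 / 85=0.02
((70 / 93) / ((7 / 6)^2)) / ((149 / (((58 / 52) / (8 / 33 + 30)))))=28710 / 209744171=0.00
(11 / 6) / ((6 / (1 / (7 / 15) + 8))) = 781 / 252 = 3.10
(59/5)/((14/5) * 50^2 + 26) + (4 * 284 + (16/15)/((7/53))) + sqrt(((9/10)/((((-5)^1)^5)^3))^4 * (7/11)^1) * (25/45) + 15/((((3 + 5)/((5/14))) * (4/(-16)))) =9 * sqrt(77)/204890966415405273437500 + 187121001/163940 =1141.40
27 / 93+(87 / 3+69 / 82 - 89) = -149643 / 2542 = -58.87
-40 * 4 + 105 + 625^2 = 390570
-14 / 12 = -7 / 6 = -1.17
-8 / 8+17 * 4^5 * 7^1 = 121855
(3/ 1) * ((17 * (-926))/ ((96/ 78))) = -306969/ 8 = -38371.12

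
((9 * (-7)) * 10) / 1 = -630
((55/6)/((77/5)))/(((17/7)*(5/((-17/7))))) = -5/42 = -0.12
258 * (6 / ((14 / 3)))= 2322 / 7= 331.71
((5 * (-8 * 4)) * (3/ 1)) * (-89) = 42720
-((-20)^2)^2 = -160000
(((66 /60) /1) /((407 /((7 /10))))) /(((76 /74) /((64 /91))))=8 /6175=0.00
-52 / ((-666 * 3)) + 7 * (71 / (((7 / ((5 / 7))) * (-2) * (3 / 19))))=-2245721 / 13986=-160.57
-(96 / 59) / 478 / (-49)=48 / 690949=0.00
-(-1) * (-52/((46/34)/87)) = -3343.83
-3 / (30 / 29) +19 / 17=-303 / 170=-1.78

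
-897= -897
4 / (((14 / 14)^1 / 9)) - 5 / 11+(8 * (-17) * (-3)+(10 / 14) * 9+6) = 35110 / 77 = 455.97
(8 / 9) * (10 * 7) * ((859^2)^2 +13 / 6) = 914706861874120 / 27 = 33878031921263.70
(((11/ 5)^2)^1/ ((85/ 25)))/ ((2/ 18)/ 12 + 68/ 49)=640332/ 628405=1.02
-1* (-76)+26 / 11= 862 / 11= 78.36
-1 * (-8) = 8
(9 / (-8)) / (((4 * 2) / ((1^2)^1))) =-9 / 64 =-0.14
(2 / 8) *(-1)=-0.25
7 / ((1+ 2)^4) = 7 / 81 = 0.09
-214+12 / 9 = -638 / 3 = -212.67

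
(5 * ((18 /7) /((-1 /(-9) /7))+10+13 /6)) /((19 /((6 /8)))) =275 /8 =34.38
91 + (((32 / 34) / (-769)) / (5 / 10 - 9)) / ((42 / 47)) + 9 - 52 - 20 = 130678460 / 4667061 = 28.00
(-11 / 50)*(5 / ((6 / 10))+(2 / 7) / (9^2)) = -51997 / 28350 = -1.83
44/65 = 0.68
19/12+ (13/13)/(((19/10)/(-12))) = -1079/228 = -4.73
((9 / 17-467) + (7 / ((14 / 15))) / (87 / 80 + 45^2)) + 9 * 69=141937583 / 918493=154.53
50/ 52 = 25/ 26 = 0.96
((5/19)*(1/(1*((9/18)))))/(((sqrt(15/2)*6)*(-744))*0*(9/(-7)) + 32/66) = 165/152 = 1.09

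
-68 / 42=-34 / 21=-1.62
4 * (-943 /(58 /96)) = -181056 /29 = -6243.31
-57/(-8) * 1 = 57/8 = 7.12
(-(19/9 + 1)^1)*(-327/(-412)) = -2.47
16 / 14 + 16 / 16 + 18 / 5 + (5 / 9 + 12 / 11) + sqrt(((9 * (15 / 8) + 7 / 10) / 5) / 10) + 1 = sqrt(3515) / 100 + 29069 / 3465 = 8.98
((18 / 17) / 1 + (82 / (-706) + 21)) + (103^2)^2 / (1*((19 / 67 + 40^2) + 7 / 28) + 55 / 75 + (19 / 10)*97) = 2716124886180382 / 43075051979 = 63055.64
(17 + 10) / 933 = 9 / 311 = 0.03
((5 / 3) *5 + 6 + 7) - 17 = 13 / 3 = 4.33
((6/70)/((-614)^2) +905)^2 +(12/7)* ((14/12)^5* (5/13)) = 150153637921430547651127/183331859931838800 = 819026.43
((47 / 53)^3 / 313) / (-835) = -103823 / 38909748335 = -0.00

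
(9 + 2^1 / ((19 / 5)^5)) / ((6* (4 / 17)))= 378949397 / 59426376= 6.38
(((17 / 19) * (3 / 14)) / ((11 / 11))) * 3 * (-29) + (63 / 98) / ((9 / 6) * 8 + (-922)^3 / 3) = -3477620377557 / 208484791592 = -16.68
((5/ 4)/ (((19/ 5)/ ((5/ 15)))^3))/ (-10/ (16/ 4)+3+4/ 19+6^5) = 125/ 1152153882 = 0.00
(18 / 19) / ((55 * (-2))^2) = 9 / 114950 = 0.00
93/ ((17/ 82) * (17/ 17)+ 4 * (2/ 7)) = 1722/ 25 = 68.88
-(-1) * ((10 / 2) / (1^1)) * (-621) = -3105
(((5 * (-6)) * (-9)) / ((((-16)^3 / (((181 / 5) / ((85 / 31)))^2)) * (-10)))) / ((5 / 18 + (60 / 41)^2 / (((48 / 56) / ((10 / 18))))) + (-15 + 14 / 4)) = -12860401412043 / 110074135040000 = -0.12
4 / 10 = 2 / 5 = 0.40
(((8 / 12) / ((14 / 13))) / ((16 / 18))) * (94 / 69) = 611 / 644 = 0.95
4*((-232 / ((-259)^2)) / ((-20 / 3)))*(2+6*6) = 26448 / 335405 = 0.08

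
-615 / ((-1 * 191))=615 / 191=3.22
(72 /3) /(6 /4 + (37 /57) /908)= 1242144 /77671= 15.99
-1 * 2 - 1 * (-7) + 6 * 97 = 587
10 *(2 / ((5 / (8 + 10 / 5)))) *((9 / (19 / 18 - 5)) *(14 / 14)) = -91.27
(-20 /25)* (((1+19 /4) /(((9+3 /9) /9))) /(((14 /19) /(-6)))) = 35397 /980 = 36.12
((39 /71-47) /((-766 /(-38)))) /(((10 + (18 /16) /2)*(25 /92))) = -92238464 /114890425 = -0.80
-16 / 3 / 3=-16 / 9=-1.78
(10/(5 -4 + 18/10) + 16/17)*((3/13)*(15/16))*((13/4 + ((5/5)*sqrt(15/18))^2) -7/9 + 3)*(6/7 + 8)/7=18894345/2425696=7.79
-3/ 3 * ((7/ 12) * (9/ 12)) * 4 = -7/ 4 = -1.75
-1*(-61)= 61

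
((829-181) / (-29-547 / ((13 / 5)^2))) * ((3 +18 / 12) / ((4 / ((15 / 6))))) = -22815 / 1376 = -16.58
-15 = -15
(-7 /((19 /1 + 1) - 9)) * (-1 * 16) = 112 /11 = 10.18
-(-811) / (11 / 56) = 45416 / 11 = 4128.73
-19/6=-3.17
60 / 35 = 12 / 7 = 1.71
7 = 7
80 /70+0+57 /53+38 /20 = 15279 /3710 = 4.12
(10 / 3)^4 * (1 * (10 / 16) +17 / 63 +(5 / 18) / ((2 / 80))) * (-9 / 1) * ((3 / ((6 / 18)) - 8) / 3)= -2521250 / 567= -4446.65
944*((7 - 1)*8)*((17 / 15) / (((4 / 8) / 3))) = 1540608 / 5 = 308121.60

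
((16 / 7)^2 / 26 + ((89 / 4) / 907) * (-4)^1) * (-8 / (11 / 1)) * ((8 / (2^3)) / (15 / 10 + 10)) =-950448 / 146173027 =-0.01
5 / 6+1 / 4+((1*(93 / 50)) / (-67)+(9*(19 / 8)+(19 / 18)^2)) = 25555493 / 1085400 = 23.54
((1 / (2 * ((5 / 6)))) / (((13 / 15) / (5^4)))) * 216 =1215000 / 13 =93461.54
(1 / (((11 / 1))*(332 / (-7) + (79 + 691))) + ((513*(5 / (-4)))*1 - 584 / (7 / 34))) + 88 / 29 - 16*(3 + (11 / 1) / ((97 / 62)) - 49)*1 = -2851.28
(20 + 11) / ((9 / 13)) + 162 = 1861 / 9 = 206.78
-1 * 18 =-18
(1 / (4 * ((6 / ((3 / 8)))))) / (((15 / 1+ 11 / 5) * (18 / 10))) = 25 / 49536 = 0.00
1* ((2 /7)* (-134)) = -268 /7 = -38.29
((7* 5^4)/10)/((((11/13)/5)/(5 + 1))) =170625/11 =15511.36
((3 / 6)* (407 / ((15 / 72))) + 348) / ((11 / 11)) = 6624 / 5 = 1324.80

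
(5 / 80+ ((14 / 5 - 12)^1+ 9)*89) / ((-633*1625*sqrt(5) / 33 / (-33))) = -515097*sqrt(5) / 137150000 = -0.01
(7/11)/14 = 1/22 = 0.05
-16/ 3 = -5.33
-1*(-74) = 74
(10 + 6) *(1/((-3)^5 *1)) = -16/243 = -0.07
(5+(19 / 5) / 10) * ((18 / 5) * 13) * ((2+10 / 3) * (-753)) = -126395568 / 125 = -1011164.54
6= 6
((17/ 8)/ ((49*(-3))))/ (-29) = 0.00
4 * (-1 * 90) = -360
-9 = -9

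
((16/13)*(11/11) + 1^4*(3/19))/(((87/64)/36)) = 263424/7163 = 36.78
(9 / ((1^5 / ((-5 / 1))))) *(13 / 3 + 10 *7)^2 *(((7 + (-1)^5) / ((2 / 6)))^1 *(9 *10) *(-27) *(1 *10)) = 108757323000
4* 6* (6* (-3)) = -432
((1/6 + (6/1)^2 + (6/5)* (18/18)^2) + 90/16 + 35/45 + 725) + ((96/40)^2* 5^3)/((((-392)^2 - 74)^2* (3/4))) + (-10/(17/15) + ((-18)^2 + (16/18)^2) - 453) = 8208342417681269/12993310365480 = 631.74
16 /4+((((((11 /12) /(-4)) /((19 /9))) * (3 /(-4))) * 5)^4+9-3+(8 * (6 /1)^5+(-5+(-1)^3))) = 136021842946145857 /2186423566336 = 62212.03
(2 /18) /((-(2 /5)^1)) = -5 /18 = -0.28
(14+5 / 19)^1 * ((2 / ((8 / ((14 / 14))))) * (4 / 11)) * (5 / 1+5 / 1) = 2710 / 209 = 12.97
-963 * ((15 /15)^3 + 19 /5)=-23112 /5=-4622.40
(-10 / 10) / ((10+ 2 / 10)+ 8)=-5 / 91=-0.05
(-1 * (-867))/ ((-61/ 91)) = -78897/ 61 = -1293.39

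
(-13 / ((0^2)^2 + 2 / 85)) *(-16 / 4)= 2210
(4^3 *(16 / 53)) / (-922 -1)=-1024 / 48919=-0.02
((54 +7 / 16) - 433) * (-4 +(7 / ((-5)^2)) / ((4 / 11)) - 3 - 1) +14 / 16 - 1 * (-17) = 4407811 / 1600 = 2754.88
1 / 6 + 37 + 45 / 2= 179 / 3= 59.67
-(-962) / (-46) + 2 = -435 / 23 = -18.91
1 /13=0.08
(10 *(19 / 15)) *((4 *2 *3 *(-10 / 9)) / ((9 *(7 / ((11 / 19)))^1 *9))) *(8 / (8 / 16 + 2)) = -5632 / 5103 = -1.10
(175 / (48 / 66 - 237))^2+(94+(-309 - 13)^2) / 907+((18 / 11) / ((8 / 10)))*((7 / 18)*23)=35923789190467 / 269570598308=133.26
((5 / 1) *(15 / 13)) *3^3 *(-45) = -7009.62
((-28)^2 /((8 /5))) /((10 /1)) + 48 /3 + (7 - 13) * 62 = -307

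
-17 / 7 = -2.43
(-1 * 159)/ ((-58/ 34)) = 2703/ 29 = 93.21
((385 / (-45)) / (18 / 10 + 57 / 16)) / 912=-35 / 20007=-0.00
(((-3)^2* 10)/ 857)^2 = 8100/ 734449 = 0.01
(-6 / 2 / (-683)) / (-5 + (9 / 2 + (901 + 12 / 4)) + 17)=6 / 1257403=0.00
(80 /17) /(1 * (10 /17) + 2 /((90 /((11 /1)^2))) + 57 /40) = 28800 /28777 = 1.00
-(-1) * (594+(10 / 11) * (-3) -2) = 6482 / 11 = 589.27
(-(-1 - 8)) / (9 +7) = 9 / 16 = 0.56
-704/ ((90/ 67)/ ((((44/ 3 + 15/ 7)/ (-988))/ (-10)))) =-1040644/ 1167075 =-0.89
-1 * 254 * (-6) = 1524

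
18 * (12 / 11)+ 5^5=34591 / 11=3144.64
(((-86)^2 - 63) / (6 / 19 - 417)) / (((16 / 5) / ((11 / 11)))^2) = -3483175 / 2026752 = -1.72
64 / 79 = 0.81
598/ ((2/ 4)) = 1196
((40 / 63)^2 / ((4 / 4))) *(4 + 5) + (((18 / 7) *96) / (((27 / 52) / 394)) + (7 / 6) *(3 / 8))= 1321750543 / 7056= 187322.92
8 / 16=1 / 2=0.50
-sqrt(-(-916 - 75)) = -sqrt(991) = -31.48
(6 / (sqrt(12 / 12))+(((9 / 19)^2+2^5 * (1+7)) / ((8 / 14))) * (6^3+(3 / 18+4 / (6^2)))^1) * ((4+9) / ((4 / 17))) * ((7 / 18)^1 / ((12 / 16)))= 2778393.89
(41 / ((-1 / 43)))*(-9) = 15867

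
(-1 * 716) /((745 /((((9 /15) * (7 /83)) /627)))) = -5012 /64617575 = -0.00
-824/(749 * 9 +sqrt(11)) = -2777292/22720535 +412 * sqrt(11)/22720535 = -0.12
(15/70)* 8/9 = 0.19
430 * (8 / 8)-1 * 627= -197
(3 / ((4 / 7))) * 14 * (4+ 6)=735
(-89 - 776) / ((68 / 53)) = -45845 / 68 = -674.19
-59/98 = -0.60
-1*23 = -23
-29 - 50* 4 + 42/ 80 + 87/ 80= -18191/ 80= -227.39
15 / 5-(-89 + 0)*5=448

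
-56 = -56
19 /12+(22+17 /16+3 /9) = 1199 /48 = 24.98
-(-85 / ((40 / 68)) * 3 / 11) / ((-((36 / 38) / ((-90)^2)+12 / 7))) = -25944975 / 1128677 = -22.99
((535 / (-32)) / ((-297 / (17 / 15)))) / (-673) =-1819 / 19188576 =-0.00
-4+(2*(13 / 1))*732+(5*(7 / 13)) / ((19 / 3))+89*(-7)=4546140 / 247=18405.43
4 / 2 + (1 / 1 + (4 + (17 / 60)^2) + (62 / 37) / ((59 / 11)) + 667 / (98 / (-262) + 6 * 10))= 1140479400757 / 61385086800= 18.58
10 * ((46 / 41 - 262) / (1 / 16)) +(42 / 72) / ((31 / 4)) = -159156193 / 3813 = -41740.41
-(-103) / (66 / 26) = 1339 / 33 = 40.58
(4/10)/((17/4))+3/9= 109/255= 0.43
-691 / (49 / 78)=-53898 / 49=-1099.96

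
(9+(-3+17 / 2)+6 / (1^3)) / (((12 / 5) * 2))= 205 / 48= 4.27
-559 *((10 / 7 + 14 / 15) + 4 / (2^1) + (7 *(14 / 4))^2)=-141950783 / 420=-337978.05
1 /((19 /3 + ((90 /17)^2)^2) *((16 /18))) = 2255067 /1587335192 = 0.00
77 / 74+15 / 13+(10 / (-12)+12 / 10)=18478 / 7215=2.56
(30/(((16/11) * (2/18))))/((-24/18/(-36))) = 40095/8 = 5011.88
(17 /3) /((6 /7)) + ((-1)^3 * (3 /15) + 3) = 847 /90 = 9.41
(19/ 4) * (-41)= -779/ 4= -194.75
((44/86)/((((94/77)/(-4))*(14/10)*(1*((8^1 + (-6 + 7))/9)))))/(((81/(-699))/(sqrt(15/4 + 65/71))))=1409650*sqrt(3763)/3874257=22.32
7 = 7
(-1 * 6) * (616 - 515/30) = -3593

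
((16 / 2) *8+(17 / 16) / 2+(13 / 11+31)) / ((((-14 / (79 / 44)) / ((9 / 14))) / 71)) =-1718524683 / 3035648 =-566.11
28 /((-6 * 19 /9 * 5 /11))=-462 /95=-4.86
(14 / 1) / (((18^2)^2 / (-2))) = -0.00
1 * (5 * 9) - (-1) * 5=50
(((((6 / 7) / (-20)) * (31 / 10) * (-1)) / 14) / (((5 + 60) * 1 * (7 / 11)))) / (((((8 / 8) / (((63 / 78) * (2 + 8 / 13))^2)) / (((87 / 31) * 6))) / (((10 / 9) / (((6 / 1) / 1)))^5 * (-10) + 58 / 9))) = 2130522117361 / 19183920312375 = 0.11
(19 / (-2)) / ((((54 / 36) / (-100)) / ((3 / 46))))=950 / 23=41.30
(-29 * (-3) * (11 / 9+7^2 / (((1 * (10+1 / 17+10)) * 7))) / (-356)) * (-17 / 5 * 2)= 1188623 / 455235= 2.61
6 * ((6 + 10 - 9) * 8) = 336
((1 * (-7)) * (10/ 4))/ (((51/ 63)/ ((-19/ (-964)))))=-13965/ 32776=-0.43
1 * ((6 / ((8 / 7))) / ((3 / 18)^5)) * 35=1428840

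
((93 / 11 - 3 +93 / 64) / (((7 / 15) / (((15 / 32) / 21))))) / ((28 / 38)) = 6929775 / 15454208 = 0.45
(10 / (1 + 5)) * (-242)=-1210 / 3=-403.33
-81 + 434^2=188275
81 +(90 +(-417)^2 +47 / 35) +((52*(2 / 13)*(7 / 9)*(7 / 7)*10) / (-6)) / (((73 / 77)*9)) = 108067841033 / 620865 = 174060.13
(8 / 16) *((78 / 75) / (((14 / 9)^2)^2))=85293 / 960400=0.09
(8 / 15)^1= 8 / 15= 0.53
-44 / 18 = -2.44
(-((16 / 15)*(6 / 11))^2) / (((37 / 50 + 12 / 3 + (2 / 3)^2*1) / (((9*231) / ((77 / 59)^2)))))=-1732368384 / 21736561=-79.70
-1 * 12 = -12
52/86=26/43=0.60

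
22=22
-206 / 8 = -103 / 4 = -25.75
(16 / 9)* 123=218.67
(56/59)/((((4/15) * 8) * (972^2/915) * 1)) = 10675/24774336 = 0.00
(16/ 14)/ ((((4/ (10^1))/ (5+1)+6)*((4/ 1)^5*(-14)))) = -15/ 1141504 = -0.00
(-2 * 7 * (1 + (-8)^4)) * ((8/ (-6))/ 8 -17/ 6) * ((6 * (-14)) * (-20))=289084320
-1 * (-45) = 45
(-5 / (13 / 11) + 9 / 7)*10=-2680 / 91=-29.45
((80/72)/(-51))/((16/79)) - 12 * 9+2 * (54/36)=-385955/3672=-105.11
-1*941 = -941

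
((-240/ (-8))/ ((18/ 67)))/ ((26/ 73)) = 24455/ 78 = 313.53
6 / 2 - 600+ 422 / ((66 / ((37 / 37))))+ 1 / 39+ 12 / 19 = -1602891 / 2717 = -589.95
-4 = -4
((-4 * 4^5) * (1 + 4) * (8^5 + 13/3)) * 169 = -340286935040/3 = -113428978346.67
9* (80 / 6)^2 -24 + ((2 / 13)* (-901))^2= 3513548 / 169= 20790.22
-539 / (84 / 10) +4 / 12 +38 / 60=-316 / 5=-63.20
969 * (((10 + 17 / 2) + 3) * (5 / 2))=208335 / 4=52083.75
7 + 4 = 11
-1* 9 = -9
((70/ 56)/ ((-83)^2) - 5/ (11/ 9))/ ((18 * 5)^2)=-247993/ 491047920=-0.00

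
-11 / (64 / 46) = -253 / 32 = -7.91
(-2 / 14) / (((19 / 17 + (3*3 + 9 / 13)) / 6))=-1326 / 16723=-0.08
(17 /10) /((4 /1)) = 17 /40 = 0.42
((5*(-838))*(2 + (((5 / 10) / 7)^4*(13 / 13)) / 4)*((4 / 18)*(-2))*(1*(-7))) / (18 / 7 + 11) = -42923617 / 22344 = -1921.04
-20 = -20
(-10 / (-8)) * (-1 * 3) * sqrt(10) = -15 * sqrt(10) / 4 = -11.86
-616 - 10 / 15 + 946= 988 / 3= 329.33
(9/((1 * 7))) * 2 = 18/7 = 2.57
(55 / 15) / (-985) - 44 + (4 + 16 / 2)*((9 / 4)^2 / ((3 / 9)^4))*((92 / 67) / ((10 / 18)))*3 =7215165436 / 197985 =36442.99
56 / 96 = 7 / 12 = 0.58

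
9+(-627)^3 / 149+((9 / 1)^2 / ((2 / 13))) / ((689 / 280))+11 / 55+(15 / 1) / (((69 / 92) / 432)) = -64970387033 / 39485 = -1645444.78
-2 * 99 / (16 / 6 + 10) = -297 / 19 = -15.63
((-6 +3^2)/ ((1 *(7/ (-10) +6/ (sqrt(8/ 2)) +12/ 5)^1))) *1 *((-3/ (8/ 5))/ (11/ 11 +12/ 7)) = -1575/ 3572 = -0.44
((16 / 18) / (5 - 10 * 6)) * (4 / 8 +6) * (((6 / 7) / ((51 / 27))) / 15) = -104 / 32725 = -0.00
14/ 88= 0.16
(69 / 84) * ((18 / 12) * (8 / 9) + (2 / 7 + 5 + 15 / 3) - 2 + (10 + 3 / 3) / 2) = 14605 / 1176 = 12.42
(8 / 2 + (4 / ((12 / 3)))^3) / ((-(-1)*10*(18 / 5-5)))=-5 / 14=-0.36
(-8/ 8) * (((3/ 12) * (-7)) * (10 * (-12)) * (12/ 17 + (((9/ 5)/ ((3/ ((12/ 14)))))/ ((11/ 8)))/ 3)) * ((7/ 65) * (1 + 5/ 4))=-513702/ 12155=-42.26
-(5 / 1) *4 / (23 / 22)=-440 / 23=-19.13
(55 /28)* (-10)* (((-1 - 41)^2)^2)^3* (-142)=84039698818091397427200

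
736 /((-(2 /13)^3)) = -202124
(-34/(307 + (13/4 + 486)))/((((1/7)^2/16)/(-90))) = 39168/13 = 3012.92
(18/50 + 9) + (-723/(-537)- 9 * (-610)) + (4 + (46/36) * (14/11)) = 5506.33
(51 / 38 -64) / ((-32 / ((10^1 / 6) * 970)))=5773925 / 1824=3165.53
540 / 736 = 135 / 184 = 0.73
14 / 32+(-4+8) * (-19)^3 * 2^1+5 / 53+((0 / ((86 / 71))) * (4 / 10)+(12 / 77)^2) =-275882206533 / 5027792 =-54871.44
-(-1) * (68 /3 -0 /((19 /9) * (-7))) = 68 /3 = 22.67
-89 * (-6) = 534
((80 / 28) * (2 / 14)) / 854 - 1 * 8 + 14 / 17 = -2552436 / 355691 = -7.18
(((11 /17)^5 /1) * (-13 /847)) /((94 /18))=-155727 /467132953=-0.00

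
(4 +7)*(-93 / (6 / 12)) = -2046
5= 5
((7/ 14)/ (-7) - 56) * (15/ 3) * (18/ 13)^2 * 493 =-313474050/ 1183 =-264982.29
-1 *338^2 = -114244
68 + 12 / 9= 208 / 3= 69.33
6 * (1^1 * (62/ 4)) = 93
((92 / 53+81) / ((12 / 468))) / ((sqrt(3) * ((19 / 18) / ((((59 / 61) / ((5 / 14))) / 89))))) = 169510068 * sqrt(3) / 5467003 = 53.70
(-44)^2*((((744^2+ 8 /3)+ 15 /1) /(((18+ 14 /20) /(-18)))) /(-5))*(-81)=-284092598592 /17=-16711329328.94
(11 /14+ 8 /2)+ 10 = 207 /14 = 14.79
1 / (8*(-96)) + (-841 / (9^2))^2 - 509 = -401.20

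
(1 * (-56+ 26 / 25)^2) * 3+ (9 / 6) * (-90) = 5579253 / 625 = 8926.80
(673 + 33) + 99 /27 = 2129 /3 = 709.67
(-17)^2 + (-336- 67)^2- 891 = 161807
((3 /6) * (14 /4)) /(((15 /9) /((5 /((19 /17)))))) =357 /76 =4.70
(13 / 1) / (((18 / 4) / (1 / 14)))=13 / 63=0.21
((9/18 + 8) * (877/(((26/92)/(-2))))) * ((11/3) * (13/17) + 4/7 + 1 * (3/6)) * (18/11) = -334878942/1001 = -334544.40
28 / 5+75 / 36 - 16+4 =-4.32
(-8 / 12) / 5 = -2 / 15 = -0.13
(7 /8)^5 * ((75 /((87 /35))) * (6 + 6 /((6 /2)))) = 14706125 /118784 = 123.81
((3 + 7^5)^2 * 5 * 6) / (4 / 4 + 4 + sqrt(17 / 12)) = 508636980000 / 283 - 16954566000 * sqrt(51) / 283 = 1369459930.65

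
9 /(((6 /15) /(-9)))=-405 /2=-202.50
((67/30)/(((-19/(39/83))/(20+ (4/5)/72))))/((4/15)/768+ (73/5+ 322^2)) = -0.00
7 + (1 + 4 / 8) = 17 / 2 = 8.50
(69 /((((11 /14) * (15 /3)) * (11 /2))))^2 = 10.20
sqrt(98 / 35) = sqrt(70) / 5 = 1.67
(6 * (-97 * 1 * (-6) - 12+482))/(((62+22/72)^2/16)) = 130885632/5031049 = 26.02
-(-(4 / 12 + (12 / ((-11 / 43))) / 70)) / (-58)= 389 / 66990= 0.01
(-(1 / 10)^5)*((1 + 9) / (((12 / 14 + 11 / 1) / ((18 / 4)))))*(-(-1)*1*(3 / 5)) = -189 / 8300000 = -0.00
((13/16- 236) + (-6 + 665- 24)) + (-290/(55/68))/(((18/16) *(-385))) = 244326487/609840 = 400.64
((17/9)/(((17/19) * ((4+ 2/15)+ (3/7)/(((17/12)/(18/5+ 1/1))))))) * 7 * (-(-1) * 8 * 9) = 192.58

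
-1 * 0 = 0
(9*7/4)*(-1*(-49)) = 3087/4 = 771.75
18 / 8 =9 / 4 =2.25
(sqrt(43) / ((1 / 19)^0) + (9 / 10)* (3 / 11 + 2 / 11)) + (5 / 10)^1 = 10 / 11 + sqrt(43) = 7.47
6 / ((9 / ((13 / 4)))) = 13 / 6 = 2.17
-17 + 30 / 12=-29 / 2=-14.50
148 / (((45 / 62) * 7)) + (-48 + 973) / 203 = 307729 / 9135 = 33.69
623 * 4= 2492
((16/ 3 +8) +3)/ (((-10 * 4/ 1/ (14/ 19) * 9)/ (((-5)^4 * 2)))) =-42875/ 1026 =-41.79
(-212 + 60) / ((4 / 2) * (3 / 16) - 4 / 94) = -457.22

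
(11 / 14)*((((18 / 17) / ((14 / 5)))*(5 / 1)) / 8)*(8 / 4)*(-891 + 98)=-1962675 / 6664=-294.52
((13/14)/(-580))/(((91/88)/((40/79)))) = -0.00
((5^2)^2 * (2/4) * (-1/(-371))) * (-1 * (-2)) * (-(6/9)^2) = -2500/3339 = -0.75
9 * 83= 747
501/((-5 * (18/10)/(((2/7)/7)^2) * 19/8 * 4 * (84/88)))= -29392/2873997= -0.01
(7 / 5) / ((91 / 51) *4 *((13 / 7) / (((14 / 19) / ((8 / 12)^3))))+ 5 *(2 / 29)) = 1956717 / 7931470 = 0.25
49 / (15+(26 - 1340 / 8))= -98 / 253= -0.39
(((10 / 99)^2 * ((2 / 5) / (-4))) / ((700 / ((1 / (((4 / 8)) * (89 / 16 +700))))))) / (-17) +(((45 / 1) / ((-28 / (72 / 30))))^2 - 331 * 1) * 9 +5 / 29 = -38019849545011177 / 13364073818865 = -2844.93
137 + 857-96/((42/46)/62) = -38674/7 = -5524.86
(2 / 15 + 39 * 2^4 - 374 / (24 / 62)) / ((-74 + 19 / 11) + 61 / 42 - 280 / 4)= 790097 / 325295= 2.43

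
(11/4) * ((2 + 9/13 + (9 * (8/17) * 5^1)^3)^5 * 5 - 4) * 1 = 4520979139665046730095753741102644718863317769/4251190568256936140921396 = 1063461886047307615563.42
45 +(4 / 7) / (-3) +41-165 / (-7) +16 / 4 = 2381 / 21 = 113.38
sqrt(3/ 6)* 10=5* sqrt(2)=7.07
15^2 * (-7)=-1575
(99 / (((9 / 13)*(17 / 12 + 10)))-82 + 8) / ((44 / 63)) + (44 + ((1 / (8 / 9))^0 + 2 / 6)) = -385975 / 9042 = -42.69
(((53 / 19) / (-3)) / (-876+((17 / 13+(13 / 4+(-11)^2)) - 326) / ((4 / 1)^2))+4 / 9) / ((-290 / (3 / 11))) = -28157834 / 67209368325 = -0.00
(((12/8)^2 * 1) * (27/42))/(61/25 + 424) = 2025/597016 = 0.00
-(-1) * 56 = 56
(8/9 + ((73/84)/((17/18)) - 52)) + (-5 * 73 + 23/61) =-54200413/130662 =-414.81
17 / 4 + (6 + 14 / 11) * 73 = 23547 / 44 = 535.16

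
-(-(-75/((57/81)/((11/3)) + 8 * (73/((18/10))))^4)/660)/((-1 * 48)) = 6655/31221993535810752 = 0.00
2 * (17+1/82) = 1395/41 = 34.02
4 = 4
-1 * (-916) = 916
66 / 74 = 33 / 37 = 0.89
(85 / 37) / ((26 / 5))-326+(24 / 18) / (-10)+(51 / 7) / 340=-65791877 / 202020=-325.67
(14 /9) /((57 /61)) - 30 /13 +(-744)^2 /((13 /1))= 283959680 /6669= 42579.05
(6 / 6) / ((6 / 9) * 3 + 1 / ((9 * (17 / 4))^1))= 153 / 310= 0.49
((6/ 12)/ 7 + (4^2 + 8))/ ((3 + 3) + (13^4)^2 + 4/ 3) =1011/ 34260690590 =0.00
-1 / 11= -0.09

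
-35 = -35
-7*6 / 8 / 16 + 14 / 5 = 791 / 320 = 2.47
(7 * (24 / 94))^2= 7056 / 2209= 3.19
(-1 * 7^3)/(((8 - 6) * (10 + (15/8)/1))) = -1372/95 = -14.44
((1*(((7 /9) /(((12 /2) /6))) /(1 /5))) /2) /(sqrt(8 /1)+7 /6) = -245 /717+140*sqrt(2) /239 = 0.49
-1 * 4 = -4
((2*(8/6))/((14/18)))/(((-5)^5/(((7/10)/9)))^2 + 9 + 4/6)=504/237304688921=0.00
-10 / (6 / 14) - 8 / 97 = -6814 / 291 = -23.42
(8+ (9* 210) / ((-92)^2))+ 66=314113 / 4232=74.22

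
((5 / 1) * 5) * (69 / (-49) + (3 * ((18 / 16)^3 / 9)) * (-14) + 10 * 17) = 50786675 / 12544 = 4048.68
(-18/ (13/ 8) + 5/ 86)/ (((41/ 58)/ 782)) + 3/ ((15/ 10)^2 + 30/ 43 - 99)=-1538496085042/ 126214933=-12189.49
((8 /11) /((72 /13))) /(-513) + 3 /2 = 152335 /101574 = 1.50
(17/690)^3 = 4913/328509000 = 0.00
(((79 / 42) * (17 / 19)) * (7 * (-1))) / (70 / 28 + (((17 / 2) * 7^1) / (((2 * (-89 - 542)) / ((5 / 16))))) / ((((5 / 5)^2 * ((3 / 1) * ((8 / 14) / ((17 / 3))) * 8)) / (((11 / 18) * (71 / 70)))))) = -93719310336 / 19858293023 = -4.72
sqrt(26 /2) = sqrt(13) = 3.61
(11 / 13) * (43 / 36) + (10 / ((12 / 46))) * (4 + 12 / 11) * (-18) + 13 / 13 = -18073169 / 5148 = -3510.72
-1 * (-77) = 77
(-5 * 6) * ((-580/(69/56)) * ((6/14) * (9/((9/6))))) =835200/23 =36313.04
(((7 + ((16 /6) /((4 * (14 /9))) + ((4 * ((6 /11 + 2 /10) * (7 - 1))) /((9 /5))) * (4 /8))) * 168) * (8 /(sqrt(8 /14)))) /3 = 91648 * sqrt(7) /33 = 7347.81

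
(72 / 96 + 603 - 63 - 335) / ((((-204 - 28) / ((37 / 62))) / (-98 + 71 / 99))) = 293273581 / 5696064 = 51.49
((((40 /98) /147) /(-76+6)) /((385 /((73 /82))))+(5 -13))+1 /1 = -5571268468 /795895485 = -7.00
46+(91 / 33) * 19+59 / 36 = 39613 / 396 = 100.03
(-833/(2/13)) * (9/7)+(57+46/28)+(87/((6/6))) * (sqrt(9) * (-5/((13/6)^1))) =-682970/91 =-7505.16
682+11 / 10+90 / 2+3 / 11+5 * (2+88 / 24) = 249713 / 330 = 756.71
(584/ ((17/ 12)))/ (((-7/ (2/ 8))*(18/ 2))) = -584/ 357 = -1.64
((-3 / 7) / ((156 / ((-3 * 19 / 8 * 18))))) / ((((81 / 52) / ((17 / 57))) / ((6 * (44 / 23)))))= 374 / 483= 0.77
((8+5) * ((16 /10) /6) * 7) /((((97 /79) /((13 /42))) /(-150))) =-917.59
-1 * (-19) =19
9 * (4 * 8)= 288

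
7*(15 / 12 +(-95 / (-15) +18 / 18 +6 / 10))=3857 / 60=64.28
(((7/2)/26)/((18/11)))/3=77/2808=0.03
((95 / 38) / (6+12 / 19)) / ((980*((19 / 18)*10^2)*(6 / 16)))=1 / 102900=0.00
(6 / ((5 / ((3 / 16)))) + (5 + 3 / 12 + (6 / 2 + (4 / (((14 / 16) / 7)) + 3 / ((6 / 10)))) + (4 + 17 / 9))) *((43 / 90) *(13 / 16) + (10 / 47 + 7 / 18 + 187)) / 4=2413.97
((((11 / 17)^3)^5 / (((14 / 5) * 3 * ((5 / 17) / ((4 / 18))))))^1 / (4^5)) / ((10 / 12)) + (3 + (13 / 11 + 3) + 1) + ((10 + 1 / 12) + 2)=6053519666413312062980161 / 298715734542502000120320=20.27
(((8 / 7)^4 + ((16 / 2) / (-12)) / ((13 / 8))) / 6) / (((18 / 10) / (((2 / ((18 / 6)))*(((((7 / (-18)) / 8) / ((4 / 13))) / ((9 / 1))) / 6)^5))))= -0.00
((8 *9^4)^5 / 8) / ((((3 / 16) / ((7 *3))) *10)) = 2788676672336642100658176 / 5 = 557735334467328420131635.20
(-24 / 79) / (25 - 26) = 24 / 79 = 0.30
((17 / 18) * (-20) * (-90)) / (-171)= -1700 / 171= -9.94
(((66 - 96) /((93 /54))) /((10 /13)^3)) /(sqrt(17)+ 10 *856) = -50777064 /11357405365+ 59319 *sqrt(17) /113574053650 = -0.00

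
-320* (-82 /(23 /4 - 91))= -307.80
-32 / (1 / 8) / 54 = -128 / 27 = -4.74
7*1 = 7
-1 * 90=-90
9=9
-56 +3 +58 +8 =13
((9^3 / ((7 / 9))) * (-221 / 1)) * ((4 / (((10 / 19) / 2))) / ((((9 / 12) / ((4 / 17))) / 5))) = -34572096 / 7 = -4938870.86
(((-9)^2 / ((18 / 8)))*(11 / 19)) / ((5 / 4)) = 1584 / 95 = 16.67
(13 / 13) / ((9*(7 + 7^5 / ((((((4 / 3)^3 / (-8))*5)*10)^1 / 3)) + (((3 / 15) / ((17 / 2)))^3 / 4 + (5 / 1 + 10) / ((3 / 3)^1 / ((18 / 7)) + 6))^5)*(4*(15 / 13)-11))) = 116946277059623999041672356933593750000 / 22344232032083556037278696615481577855855223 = 0.00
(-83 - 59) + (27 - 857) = -972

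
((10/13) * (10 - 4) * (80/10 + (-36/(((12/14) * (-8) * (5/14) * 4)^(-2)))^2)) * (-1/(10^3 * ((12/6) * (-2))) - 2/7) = -206210760001843179/13114922275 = -15723368.82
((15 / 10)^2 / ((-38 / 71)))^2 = 408321 / 23104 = 17.67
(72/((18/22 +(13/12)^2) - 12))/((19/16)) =-1824768/301207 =-6.06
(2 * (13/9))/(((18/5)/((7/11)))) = 455/891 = 0.51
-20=-20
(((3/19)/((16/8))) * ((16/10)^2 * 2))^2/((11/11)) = 36864/225625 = 0.16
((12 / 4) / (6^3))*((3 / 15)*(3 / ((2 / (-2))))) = -1 / 120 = -0.01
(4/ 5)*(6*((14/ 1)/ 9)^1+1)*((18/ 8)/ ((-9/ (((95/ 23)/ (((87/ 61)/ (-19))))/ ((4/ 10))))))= 3413255/ 12006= 284.30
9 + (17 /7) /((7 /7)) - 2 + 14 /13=956 /91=10.51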